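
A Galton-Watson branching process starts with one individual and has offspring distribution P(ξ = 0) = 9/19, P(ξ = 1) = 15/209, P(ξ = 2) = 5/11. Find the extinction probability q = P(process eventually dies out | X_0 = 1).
q = 1

Mean offspring μ = 0·9/19 + 1·15/209 + 2·5/11 = 205/209 ≤ 1. For μ ≤ 1 with offspring not concentrated at 1, the Galton-Watson process goes extinct almost surely, so q = 1.
(Algebraic check: The pgf is f(s) = 9/19 + 15/209·s + 5/11·s². The extinction probability q is the smallest fixed point of f in [0, 1]. Setting s = f(s):
  5/11·s² + (15/209 − 1)·s + 9/19 = 0
  5/11·s² − (9/19 + 5/11)·s + 9/19 = 0
which factors as (s − 1)·(5/11·s − 9/19) = 0, giving roots s = 1 and s = (9/19)/(5/11) = 99/95. Since 99/95 ≥ 1, the smallest root in [0, 1] is s = 1.)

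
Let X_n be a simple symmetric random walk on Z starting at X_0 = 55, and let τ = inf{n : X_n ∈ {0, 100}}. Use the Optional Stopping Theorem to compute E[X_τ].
E[X_τ] = 55

X_n is a martingale and τ is a bounded-mean stopping time (indeed τ is finite a.s. with bounded expectation since the walk is in a bounded region). By the OST, E[X_τ] = E[X_0] = 55. Equivalently: E[X_τ] = 100 · P(hit 100 first) + 0 · P(hit 0 first) = 100 · (55/100) = 55.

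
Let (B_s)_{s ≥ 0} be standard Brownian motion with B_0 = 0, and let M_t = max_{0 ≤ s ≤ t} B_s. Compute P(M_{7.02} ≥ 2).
P(M_{7.02} ≥ 2) = 2·P(B_{7.02} ≥ 2) = 2(1 − Φ(2/√7.02)) ≈ 0.4503

By the reflection principle for Brownian motion, P(M_t ≥ a) = 2 · P(B_t ≥ a) for a ≥ 0. Since B_t ~ N(0, t), P(B_t ≥ 2) = 1 − Φ(2/√t) = 1 − Φ(2/√7.02) = 1 − Φ(0.7549). So
  P(M_{7.02} ≥ 2) = 2(1 − Φ(0.7549)) ≈ 0.4503.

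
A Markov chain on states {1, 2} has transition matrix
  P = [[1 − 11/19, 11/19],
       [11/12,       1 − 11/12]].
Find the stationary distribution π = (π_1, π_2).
π_1 = 19/31, π_2 = 12/31

Solve πP = π with π_1 + π_2 = 1. From πP = π: π_1 · (1 − 11/19) + π_2 · 11/12 = π_1 ⇒ π_2 · 11/12 = π_1 · 11/19 ⇒ π_2/π_1 = (11/19)/(11/12) = 12/19. Together with π_1 + π_2 = 1:
  π_1 = (11/12)/(11/19 + 11/12) = (11/12)/(341/228) = 19/31,
  π_2 = (11/19)/(11/19 + 11/12) = (11/19)/(341/228) = 12/31.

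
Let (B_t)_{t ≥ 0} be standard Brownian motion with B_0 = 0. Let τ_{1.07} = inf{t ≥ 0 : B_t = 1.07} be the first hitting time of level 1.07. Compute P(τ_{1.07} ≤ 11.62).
P(τ_{1.07} ≤ 11.62) = 2(1 − Φ(1.07/√11.62)) = 2(1 − Φ(0.3139)) ≈ 0.7536

By the reflection principle for standard BM, P(τ_b ≤ t) = 2 · P(B_t ≥ b). Since B_t ~ N(0, t), P(B_t ≥ 1.07) = 1 − Φ(1.07/√t) = 1 − Φ(1.07/√11.62) = 1 − Φ(0.3139) ≈ 0.37680. Doubling: P(τ_{1.07} ≤ 11.62) ≈ 2 · 0.37680 = 0.75360 ≈ 0.7536.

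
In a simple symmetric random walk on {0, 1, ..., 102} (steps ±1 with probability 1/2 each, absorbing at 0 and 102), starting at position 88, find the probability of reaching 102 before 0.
P(hit 102 before 0) = 88/102 = 44/51

Let u_k = P(hit 102 before 0 | start at k). Then u_0 = 0, u_102 = 1, and u_k = u_{k-1}/2 + u_{k+1}/2 for 1 ≤ k ≤ 101. This harmonic recurrence is solved by u_k = k/102, giving u_88 = 88/102 = 44/51.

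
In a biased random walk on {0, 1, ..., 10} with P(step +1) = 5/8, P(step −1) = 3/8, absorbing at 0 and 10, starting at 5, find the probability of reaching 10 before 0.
P(hit 10 before 0) = (1 − (3/5)^5) / (1 − (3/5)^10) = 3125/3368

Let u_k denote P(reach 10 before 0 | start at k). Boundary: u_0 = 0, u_10 = 1. Recurrence: u_k = 5/8·u_{k+1} + 3/8·u_{k-1} for 1 ≤ k ≤ 9. Try u_k = A + B·r^k with r = q/p = (3/8)/(5/8) = 3/5. Substitution satisfies the recurrence; boundary conditions give:
  u_k = (1 − r^k) / (1 − r^N) = (1 − (3/5)^5) / (1 − (3/5)^10) = 3125/3368.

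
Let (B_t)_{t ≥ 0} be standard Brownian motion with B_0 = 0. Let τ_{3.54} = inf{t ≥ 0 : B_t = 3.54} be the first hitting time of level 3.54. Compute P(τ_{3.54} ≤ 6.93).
P(τ_{3.54} ≤ 6.93) = 2(1 − Φ(3.54/√6.93)) = 2(1 − Φ(1.3447)) ≈ 0.1787

By the reflection principle for standard BM, P(τ_b ≤ t) = 2 · P(B_t ≥ b). Since B_t ~ N(0, t), P(B_t ≥ 3.54) = 1 − Φ(3.54/√t) = 1 − Φ(3.54/√6.93) = 1 − Φ(1.3447) ≈ 0.08936. Doubling: P(τ_{3.54} ≤ 6.93) ≈ 2 · 0.08936 = 0.17872 ≈ 0.1787.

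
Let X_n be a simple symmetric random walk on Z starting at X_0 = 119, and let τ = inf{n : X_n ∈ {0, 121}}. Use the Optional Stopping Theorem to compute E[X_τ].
E[X_τ] = 119

X_n is a martingale and τ is a bounded-mean stopping time (indeed τ is finite a.s. with bounded expectation since the walk is in a bounded region). By the OST, E[X_τ] = E[X_0] = 119. Equivalently: E[X_τ] = 121 · P(hit 121 first) + 0 · P(hit 0 first) = 121 · (119/121) = 119.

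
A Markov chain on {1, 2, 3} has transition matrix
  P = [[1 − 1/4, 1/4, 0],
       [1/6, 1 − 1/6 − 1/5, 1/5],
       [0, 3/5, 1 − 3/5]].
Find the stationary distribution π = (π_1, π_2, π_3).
π = (1/3, 1/2, 1/6)

This is a birth-death chain on three states, which satisfies detailed balance: π_1 · P_{12} = π_2 · P_{21} and π_2 · P_{23} = π_3 · P_{32}.
From π_1 · 1/4 = π_2 · 1/6: π_2/π_1 = (1/4)/(1/6) = 3/2.
From π_2 · 1/5 = π_3 · 3/5: π_3/π_2 = (1/5)/(3/5) = 1/3.
Take π_1 proportional to 1; then unnormalized π = (1, 3/2, 1/2). Normalize by dividing by the sum 3:
  π = (1/3, 1/2, 1/6).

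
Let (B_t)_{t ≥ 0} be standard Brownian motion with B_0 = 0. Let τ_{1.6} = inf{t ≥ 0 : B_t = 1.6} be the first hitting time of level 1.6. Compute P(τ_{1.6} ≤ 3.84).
P(τ_{1.6} ≤ 3.84) = 2(1 − Φ(1.6/√3.84)) = 2(1 − Φ(0.8165)) ≈ 0.4142

By the reflection principle for standard BM, P(τ_b ≤ t) = 2 · P(B_t ≥ b). Since B_t ~ N(0, t), P(B_t ≥ 1.6) = 1 − Φ(1.6/√t) = 1 − Φ(1.6/√3.84) = 1 − Φ(0.8165) ≈ 0.20711. Doubling: P(τ_{1.6} ≤ 3.84) ≈ 2 · 0.20711 = 0.41422 ≈ 0.4142.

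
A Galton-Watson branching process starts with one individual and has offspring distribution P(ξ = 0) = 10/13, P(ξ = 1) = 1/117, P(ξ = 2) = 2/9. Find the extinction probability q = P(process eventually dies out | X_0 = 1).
q = 1

Mean offspring μ = 0·10/13 + 1·1/117 + 2·2/9 = 53/117 ≤ 1. For μ ≤ 1 with offspring not concentrated at 1, the Galton-Watson process goes extinct almost surely, so q = 1.
(Algebraic check: The pgf is f(s) = 10/13 + 1/117·s + 2/9·s². The extinction probability q is the smallest fixed point of f in [0, 1]. Setting s = f(s):
  2/9·s² + (1/117 − 1)·s + 10/13 = 0
  2/9·s² − (10/13 + 2/9)·s + 10/13 = 0
which factors as (s − 1)·(2/9·s − 10/13) = 0, giving roots s = 1 and s = (10/13)/(2/9) = 45/13. Since 45/13 ≥ 1, the smallest root in [0, 1] is s = 1.)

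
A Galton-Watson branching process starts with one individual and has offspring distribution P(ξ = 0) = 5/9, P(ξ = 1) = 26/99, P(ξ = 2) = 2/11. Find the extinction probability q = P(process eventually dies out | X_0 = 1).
q = 1

Mean offspring μ = 0·5/9 + 1·26/99 + 2·2/11 = 62/99 ≤ 1. For μ ≤ 1 with offspring not concentrated at 1, the Galton-Watson process goes extinct almost surely, so q = 1.
(Algebraic check: The pgf is f(s) = 5/9 + 26/99·s + 2/11·s². The extinction probability q is the smallest fixed point of f in [0, 1]. Setting s = f(s):
  2/11·s² + (26/99 − 1)·s + 5/9 = 0
  2/11·s² − (5/9 + 2/11)·s + 5/9 = 0
which factors as (s − 1)·(2/11·s − 5/9) = 0, giving roots s = 1 and s = (5/9)/(2/11) = 55/18. Since 55/18 ≥ 1, the smallest root in [0, 1] is s = 1.)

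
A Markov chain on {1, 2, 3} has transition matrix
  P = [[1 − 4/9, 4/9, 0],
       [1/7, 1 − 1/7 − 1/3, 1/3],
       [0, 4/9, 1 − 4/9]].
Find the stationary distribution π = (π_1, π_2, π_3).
π = (9/58, 14/29, 21/58)

This is a birth-death chain on three states, which satisfies detailed balance: π_1 · P_{12} = π_2 · P_{21} and π_2 · P_{23} = π_3 · P_{32}.
From π_1 · 4/9 = π_2 · 1/7: π_2/π_1 = (4/9)/(1/7) = 28/9.
From π_2 · 1/3 = π_3 · 4/9: π_3/π_2 = (1/3)/(4/9) = 3/4.
Take π_1 proportional to 1; then unnormalized π = (1, 28/9, 7/3). Normalize by dividing by the sum 58/9:
  π = (9/58, 14/29, 21/58).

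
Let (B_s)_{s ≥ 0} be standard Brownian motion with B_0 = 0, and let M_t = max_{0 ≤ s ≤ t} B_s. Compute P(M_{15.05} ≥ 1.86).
P(M_{15.05} ≥ 1.86) = 2·P(B_{15.05} ≥ 1.86) = 2(1 − Φ(1.86/√15.05)) ≈ 0.6316

By the reflection principle for Brownian motion, P(M_t ≥ a) = 2 · P(B_t ≥ a) for a ≥ 0. Since B_t ~ N(0, t), P(B_t ≥ 1.86) = 1 − Φ(1.86/√t) = 1 − Φ(1.86/√15.05) = 1 − Φ(0.4795). So
  P(M_{15.05} ≥ 1.86) = 2(1 − Φ(0.4795)) ≈ 0.6316.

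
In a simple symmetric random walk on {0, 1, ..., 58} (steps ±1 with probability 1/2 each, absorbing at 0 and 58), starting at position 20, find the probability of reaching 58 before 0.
P(hit 58 before 0) = 20/58 = 10/29

Let u_k = P(hit 58 before 0 | start at k). Then u_0 = 0, u_58 = 1, and u_k = u_{k-1}/2 + u_{k+1}/2 for 1 ≤ k ≤ 57. This harmonic recurrence is solved by u_k = k/58, giving u_20 = 20/58 = 10/29.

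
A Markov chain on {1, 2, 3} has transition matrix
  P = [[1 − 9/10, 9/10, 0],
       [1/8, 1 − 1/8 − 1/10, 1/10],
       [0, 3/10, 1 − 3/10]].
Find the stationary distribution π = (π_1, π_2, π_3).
π = (5/53, 36/53, 12/53)

This is a birth-death chain on three states, which satisfies detailed balance: π_1 · P_{12} = π_2 · P_{21} and π_2 · P_{23} = π_3 · P_{32}.
From π_1 · 9/10 = π_2 · 1/8: π_2/π_1 = (9/10)/(1/8) = 36/5.
From π_2 · 1/10 = π_3 · 3/10: π_3/π_2 = (1/10)/(3/10) = 1/3.
Take π_1 proportional to 1; then unnormalized π = (1, 36/5, 12/5). Normalize by dividing by the sum 53/5:
  π = (5/53, 36/53, 12/53).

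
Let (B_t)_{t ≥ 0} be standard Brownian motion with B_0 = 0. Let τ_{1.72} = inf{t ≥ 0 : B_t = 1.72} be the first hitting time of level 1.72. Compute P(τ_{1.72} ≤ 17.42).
P(τ_{1.72} ≤ 17.42) = 2(1 − Φ(1.72/√17.42)) = 2(1 − Φ(0.4121)) ≈ 0.6803

By the reflection principle for standard BM, P(τ_b ≤ t) = 2 · P(B_t ≥ b). Since B_t ~ N(0, t), P(B_t ≥ 1.72) = 1 − Φ(1.72/√t) = 1 − Φ(1.72/√17.42) = 1 − Φ(0.4121) ≈ 0.34013. Doubling: P(τ_{1.72} ≤ 17.42) ≈ 2 · 0.34013 = 0.68026 ≈ 0.6803.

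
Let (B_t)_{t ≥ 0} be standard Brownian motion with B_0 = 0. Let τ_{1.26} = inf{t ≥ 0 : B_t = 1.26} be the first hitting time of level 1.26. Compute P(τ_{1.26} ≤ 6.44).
P(τ_{1.26} ≤ 6.44) = 2(1 − Φ(1.26/√6.44)) = 2(1 − Φ(0.4965)) ≈ 0.6195

By the reflection principle for standard BM, P(τ_b ≤ t) = 2 · P(B_t ≥ b). Since B_t ~ N(0, t), P(B_t ≥ 1.26) = 1 − Φ(1.26/√t) = 1 − Φ(1.26/√6.44) = 1 − Φ(0.4965) ≈ 0.30977. Doubling: P(τ_{1.26} ≤ 6.44) ≈ 2 · 0.30977 = 0.61954 ≈ 0.6195.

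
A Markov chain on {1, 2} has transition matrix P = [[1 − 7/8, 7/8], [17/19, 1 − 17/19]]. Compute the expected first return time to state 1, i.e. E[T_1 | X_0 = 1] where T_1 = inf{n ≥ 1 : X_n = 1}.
E[T_1 | X_0 = 1] = 1/π_1 = 269/136

For an irreducible recurrent Markov chain with stationary distribution π, E[T_i | X_0 = i] = 1/π_i (Kac's formula). Here π_1 = (17/19)/(7/8 + 17/19) = (17/19)/(269/152) = 136/269, so E[T_1 | X_0 = 1] = 1/π_1 = (7/8 + 17/19)/(17/19) = (269/152)/(17/19) = 269/136.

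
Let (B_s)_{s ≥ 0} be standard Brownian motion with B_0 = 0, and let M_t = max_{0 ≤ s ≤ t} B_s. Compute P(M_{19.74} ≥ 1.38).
P(M_{19.74} ≥ 1.38) = 2·P(B_{19.74} ≥ 1.38) = 2(1 − Φ(1.38/√19.74)) ≈ 0.7561

By the reflection principle for Brownian motion, P(M_t ≥ a) = 2 · P(B_t ≥ a) for a ≥ 0. Since B_t ~ N(0, t), P(B_t ≥ 1.38) = 1 − Φ(1.38/√t) = 1 − Φ(1.38/√19.74) = 1 − Φ(0.3106). So
  P(M_{19.74} ≥ 1.38) = 2(1 − Φ(0.3106)) ≈ 0.7561.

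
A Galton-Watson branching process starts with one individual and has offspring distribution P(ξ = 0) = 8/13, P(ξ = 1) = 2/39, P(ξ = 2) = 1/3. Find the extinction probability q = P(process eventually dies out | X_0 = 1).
q = 1

Mean offspring μ = 0·8/13 + 1·2/39 + 2·1/3 = 28/39 ≤ 1. For μ ≤ 1 with offspring not concentrated at 1, the Galton-Watson process goes extinct almost surely, so q = 1.
(Algebraic check: The pgf is f(s) = 8/13 + 2/39·s + 1/3·s². The extinction probability q is the smallest fixed point of f in [0, 1]. Setting s = f(s):
  1/3·s² + (2/39 − 1)·s + 8/13 = 0
  1/3·s² − (8/13 + 1/3)·s + 8/13 = 0
which factors as (s − 1)·(1/3·s − 8/13) = 0, giving roots s = 1 and s = (8/13)/(1/3) = 24/13. Since 24/13 ≥ 1, the smallest root in [0, 1] is s = 1.)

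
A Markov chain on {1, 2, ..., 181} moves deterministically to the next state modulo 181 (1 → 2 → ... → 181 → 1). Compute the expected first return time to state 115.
E[T_115 | X_0 = 115] = 181

The chain cycles deterministically, so starting at state 115 it returns in exactly 181 steps. Equivalently, the stationary distribution is uniform π_j = 1/181 for every state j, so by Kac's formula E[T_115] = 1/π_115 = 181.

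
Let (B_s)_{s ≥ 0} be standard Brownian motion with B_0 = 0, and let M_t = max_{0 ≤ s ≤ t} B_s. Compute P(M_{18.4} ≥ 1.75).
P(M_{18.4} ≥ 1.75) = 2·P(B_{18.4} ≥ 1.75) = 2(1 − Φ(1.75/√18.4)) ≈ 0.6833

By the reflection principle for Brownian motion, P(M_t ≥ a) = 2 · P(B_t ≥ a) for a ≥ 0. Since B_t ~ N(0, t), P(B_t ≥ 1.75) = 1 − Φ(1.75/√t) = 1 − Φ(1.75/√18.4) = 1 − Φ(0.4080). So
  P(M_{18.4} ≥ 1.75) = 2(1 − Φ(0.4080)) ≈ 0.6833.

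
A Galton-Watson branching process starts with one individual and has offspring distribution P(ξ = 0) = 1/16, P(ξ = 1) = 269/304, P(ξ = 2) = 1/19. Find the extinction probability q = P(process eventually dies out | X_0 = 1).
q = 1

Mean offspring μ = 0·1/16 + 1·269/304 + 2·1/19 = 301/304 ≤ 1. For μ ≤ 1 with offspring not concentrated at 1, the Galton-Watson process goes extinct almost surely, so q = 1.
(Algebraic check: The pgf is f(s) = 1/16 + 269/304·s + 1/19·s². The extinction probability q is the smallest fixed point of f in [0, 1]. Setting s = f(s):
  1/19·s² + (269/304 − 1)·s + 1/16 = 0
  1/19·s² − (1/16 + 1/19)·s + 1/16 = 0
which factors as (s − 1)·(1/19·s − 1/16) = 0, giving roots s = 1 and s = (1/16)/(1/19) = 19/16. Since 19/16 ≥ 1, the smallest root in [0, 1] is s = 1.)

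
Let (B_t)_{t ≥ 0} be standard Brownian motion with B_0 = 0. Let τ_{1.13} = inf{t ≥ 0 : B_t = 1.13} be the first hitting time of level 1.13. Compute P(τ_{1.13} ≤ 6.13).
P(τ_{1.13} ≤ 6.13) = 2(1 − Φ(1.13/√6.13)) = 2(1 − Φ(0.4564)) ≈ 0.6481

By the reflection principle for standard BM, P(τ_b ≤ t) = 2 · P(B_t ≥ b). Since B_t ~ N(0, t), P(B_t ≥ 1.13) = 1 − Φ(1.13/√t) = 1 − Φ(1.13/√6.13) = 1 − Φ(0.4564) ≈ 0.32405. Doubling: P(τ_{1.13} ≤ 6.13) ≈ 2 · 0.32405 = 0.64810 ≈ 0.6481.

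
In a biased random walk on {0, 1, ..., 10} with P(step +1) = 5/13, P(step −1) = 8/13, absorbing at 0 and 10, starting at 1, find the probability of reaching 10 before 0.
P(hit 10 before 0) = (1 − (8/5)^1) / (1 − (8/5)^10) = 1953125/354658733

Let u_k denote P(reach 10 before 0 | start at k). Boundary: u_0 = 0, u_10 = 1. Recurrence: u_k = 5/13·u_{k+1} + 8/13·u_{k-1} for 1 ≤ k ≤ 9. Try u_k = A + B·r^k with r = q/p = (8/13)/(5/13) = 8/5. Substitution satisfies the recurrence; boundary conditions give:
  u_k = (1 − r^k) / (1 − r^N) = (1 − (8/5)^1) / (1 − (8/5)^10) = 1953125/354658733.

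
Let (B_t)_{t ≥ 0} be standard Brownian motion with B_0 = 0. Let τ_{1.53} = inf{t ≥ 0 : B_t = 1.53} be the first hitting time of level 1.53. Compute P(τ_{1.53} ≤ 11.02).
P(τ_{1.53} ≤ 11.02) = 2(1 − Φ(1.53/√11.02)) = 2(1 − Φ(0.4609)) ≈ 0.6449

By the reflection principle for standard BM, P(τ_b ≤ t) = 2 · P(B_t ≥ b). Since B_t ~ N(0, t), P(B_t ≥ 1.53) = 1 − Φ(1.53/√t) = 1 − Φ(1.53/√11.02) = 1 − Φ(0.4609) ≈ 0.32244. Doubling: P(τ_{1.53} ≤ 11.02) ≈ 2 · 0.32244 = 0.64488 ≈ 0.6449.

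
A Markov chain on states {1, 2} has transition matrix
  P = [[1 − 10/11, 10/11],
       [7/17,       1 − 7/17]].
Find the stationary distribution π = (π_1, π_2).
π_1 = 77/247, π_2 = 170/247

Solve πP = π with π_1 + π_2 = 1. From πP = π: π_1 · (1 − 10/11) + π_2 · 7/17 = π_1 ⇒ π_2 · 7/17 = π_1 · 10/11 ⇒ π_2/π_1 = (10/11)/(7/17) = 170/77. Together with π_1 + π_2 = 1:
  π_1 = (7/17)/(10/11 + 7/17) = (7/17)/(247/187) = 77/247,
  π_2 = (10/11)/(10/11 + 7/17) = (10/11)/(247/187) = 170/247.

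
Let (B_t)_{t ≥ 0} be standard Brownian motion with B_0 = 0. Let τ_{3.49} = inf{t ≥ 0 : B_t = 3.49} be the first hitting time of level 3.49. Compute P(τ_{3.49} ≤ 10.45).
P(τ_{3.49} ≤ 10.45) = 2(1 − Φ(3.49/√10.45)) = 2(1 − Φ(1.0796)) ≈ 0.2803

By the reflection principle for standard BM, P(τ_b ≤ t) = 2 · P(B_t ≥ b). Since B_t ~ N(0, t), P(B_t ≥ 3.49) = 1 − Φ(3.49/√t) = 1 − Φ(3.49/√10.45) = 1 − Φ(1.0796) ≈ 0.14016. Doubling: P(τ_{3.49} ≤ 10.45) ≈ 2 · 0.14016 = 0.28032 ≈ 0.2803.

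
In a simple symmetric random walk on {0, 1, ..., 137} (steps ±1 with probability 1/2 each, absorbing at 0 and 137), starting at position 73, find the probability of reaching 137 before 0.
P(hit 137 before 0) = 73/137

Let u_k = P(hit 137 before 0 | start at k). Then u_0 = 0, u_137 = 1, and u_k = u_{k-1}/2 + u_{k+1}/2 for 1 ≤ k ≤ 136. This harmonic recurrence is solved by u_k = k/137, giving u_73 = 73/137.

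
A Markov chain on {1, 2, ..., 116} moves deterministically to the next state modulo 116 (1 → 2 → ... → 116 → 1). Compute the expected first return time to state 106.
E[T_106 | X_0 = 106] = 116

The chain cycles deterministically, so starting at state 106 it returns in exactly 116 steps. Equivalently, the stationary distribution is uniform π_j = 1/116 for every state j, so by Kac's formula E[T_106] = 1/π_106 = 116.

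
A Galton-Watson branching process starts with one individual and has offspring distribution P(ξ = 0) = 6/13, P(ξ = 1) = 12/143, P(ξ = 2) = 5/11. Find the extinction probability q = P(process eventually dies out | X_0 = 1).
q = 1

Mean offspring μ = 0·6/13 + 1·12/143 + 2·5/11 = 142/143 ≤ 1. For μ ≤ 1 with offspring not concentrated at 1, the Galton-Watson process goes extinct almost surely, so q = 1.
(Algebraic check: The pgf is f(s) = 6/13 + 12/143·s + 5/11·s². The extinction probability q is the smallest fixed point of f in [0, 1]. Setting s = f(s):
  5/11·s² + (12/143 − 1)·s + 6/13 = 0
  5/11·s² − (6/13 + 5/11)·s + 6/13 = 0
which factors as (s − 1)·(5/11·s − 6/13) = 0, giving roots s = 1 and s = (6/13)/(5/11) = 66/65. Since 66/65 ≥ 1, the smallest root in [0, 1] is s = 1.)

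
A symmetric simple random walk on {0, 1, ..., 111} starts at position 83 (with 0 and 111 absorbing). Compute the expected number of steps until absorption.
E[τ | X_0 = 83] = 2324

Let v_k = E[τ | X_0 = k]. Boundary: v_0 = v_111 = 0. Recurrence: v_k = 1 + (v_{k-1} + v_{k+1})/2 for 1 ≤ k ≤ 110. The particular solution to v_k − (v_{k-1} + v_{k+1})/2 = 1 is v_k = −k^2. Adding homogeneous solution A + B k and matching boundaries gives v_k = k (111 − k). Substituting k = 83: v_83 = 83 · 28 = 2324.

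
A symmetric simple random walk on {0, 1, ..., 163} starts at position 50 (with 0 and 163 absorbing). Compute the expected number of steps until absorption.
E[τ | X_0 = 50] = 5650

Let v_k = E[τ | X_0 = k]. Boundary: v_0 = v_163 = 0. Recurrence: v_k = 1 + (v_{k-1} + v_{k+1})/2 for 1 ≤ k ≤ 162. The particular solution to v_k − (v_{k-1} + v_{k+1})/2 = 1 is v_k = −k^2. Adding homogeneous solution A + B k and matching boundaries gives v_k = k (163 − k). Substituting k = 50: v_50 = 50 · 113 = 5650.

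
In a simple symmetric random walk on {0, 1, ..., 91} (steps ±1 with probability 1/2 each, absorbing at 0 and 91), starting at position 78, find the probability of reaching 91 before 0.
P(hit 91 before 0) = 78/91 = 6/7

Let u_k = P(hit 91 before 0 | start at k). Then u_0 = 0, u_91 = 1, and u_k = u_{k-1}/2 + u_{k+1}/2 for 1 ≤ k ≤ 90. This harmonic recurrence is solved by u_k = k/91, giving u_78 = 78/91 = 6/7.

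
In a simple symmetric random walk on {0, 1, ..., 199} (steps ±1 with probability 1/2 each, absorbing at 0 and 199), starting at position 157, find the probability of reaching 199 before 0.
P(hit 199 before 0) = 157/199

Let u_k = P(hit 199 before 0 | start at k). Then u_0 = 0, u_199 = 1, and u_k = u_{k-1}/2 + u_{k+1}/2 for 1 ≤ k ≤ 198. This harmonic recurrence is solved by u_k = k/199, giving u_157 = 157/199.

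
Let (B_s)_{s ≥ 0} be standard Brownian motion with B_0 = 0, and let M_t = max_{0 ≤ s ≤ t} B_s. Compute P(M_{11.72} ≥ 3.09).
P(M_{11.72} ≥ 3.09) = 2·P(B_{11.72} ≥ 3.09) = 2(1 − Φ(3.09/√11.72)) ≈ 0.3667

By the reflection principle for Brownian motion, P(M_t ≥ a) = 2 · P(B_t ≥ a) for a ≥ 0. Since B_t ~ N(0, t), P(B_t ≥ 3.09) = 1 − Φ(3.09/√t) = 1 − Φ(3.09/√11.72) = 1 − Φ(0.9026). So
  P(M_{11.72} ≥ 3.09) = 2(1 − Φ(0.9026)) ≈ 0.3667.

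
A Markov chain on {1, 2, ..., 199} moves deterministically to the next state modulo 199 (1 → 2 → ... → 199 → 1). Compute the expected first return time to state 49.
E[T_49 | X_0 = 49] = 199

The chain cycles deterministically, so starting at state 49 it returns in exactly 199 steps. Equivalently, the stationary distribution is uniform π_j = 1/199 for every state j, so by Kac's formula E[T_49] = 1/π_49 = 199.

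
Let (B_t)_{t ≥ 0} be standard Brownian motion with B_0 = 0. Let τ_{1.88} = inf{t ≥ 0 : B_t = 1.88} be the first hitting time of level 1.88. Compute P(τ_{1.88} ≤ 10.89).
P(τ_{1.88} ≤ 10.89) = 2(1 − Φ(1.88/√10.89)) = 2(1 − Φ(0.5697)) ≈ 0.5689

By the reflection principle for standard BM, P(τ_b ≤ t) = 2 · P(B_t ≥ b). Since B_t ~ N(0, t), P(B_t ≥ 1.88) = 1 − Φ(1.88/√t) = 1 − Φ(1.88/√10.89) = 1 − Φ(0.5697) ≈ 0.28444. Doubling: P(τ_{1.88} ≤ 10.89) ≈ 2 · 0.28444 = 0.56888 ≈ 0.5689.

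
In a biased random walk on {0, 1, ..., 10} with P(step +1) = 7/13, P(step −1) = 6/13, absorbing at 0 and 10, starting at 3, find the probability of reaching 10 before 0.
P(hit 10 before 0) = (1 − (6/7)^3) / (1 − (6/7)^10) = 104589961/222009073

Let u_k denote P(reach 10 before 0 | start at k). Boundary: u_0 = 0, u_10 = 1. Recurrence: u_k = 7/13·u_{k+1} + 6/13·u_{k-1} for 1 ≤ k ≤ 9. Try u_k = A + B·r^k with r = q/p = (6/13)/(7/13) = 6/7. Substitution satisfies the recurrence; boundary conditions give:
  u_k = (1 − r^k) / (1 − r^N) = (1 − (6/7)^3) / (1 − (6/7)^10) = 104589961/222009073.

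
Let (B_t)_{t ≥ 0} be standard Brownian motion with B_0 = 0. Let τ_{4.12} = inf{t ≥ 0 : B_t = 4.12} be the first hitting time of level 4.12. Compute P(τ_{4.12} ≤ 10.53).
P(τ_{4.12} ≤ 10.53) = 2(1 − Φ(4.12/√10.53)) = 2(1 − Φ(1.2696)) ≈ 0.2042

By the reflection principle for standard BM, P(τ_b ≤ t) = 2 · P(B_t ≥ b). Since B_t ~ N(0, t), P(B_t ≥ 4.12) = 1 − Φ(4.12/√t) = 1 − Φ(4.12/√10.53) = 1 − Φ(1.2696) ≈ 0.10211. Doubling: P(τ_{4.12} ≤ 10.53) ≈ 2 · 0.10211 = 0.20422 ≈ 0.2042.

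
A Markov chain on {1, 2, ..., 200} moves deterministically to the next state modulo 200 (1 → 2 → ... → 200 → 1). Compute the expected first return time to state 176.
E[T_176 | X_0 = 176] = 200

The chain cycles deterministically, so starting at state 176 it returns in exactly 200 steps. Equivalently, the stationary distribution is uniform π_j = 1/200 for every state j, so by Kac's formula E[T_176] = 1/π_176 = 200.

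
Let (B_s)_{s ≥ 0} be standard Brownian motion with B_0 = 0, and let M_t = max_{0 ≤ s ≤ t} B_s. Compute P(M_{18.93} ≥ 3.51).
P(M_{18.93} ≥ 3.51) = 2·P(B_{18.93} ≥ 3.51) = 2(1 − Φ(3.51/√18.93)) ≈ 0.4198

By the reflection principle for Brownian motion, P(M_t ≥ a) = 2 · P(B_t ≥ a) for a ≥ 0. Since B_t ~ N(0, t), P(B_t ≥ 3.51) = 1 − Φ(3.51/√t) = 1 − Φ(3.51/√18.93) = 1 − Φ(0.8067). So
  P(M_{18.93} ≥ 3.51) = 2(1 − Φ(0.8067)) ≈ 0.4198.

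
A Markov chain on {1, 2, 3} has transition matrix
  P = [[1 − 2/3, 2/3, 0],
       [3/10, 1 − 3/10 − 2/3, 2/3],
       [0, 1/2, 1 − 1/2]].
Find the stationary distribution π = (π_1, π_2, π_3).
π = (27/167, 60/167, 80/167)

This is a birth-death chain on three states, which satisfies detailed balance: π_1 · P_{12} = π_2 · P_{21} and π_2 · P_{23} = π_3 · P_{32}.
From π_1 · 2/3 = π_2 · 3/10: π_2/π_1 = (2/3)/(3/10) = 20/9.
From π_2 · 2/3 = π_3 · 1/2: π_3/π_2 = (2/3)/(1/2) = 4/3.
Take π_1 proportional to 1; then unnormalized π = (1, 20/9, 80/27). Normalize by dividing by the sum 167/27:
  π = (27/167, 60/167, 80/167).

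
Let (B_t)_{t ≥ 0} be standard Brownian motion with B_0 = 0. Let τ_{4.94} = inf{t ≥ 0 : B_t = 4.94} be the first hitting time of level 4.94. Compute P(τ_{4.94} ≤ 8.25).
P(τ_{4.94} ≤ 8.25) = 2(1 − Φ(4.94/√8.25)) = 2(1 − Φ(1.7199)) ≈ 0.0855

By the reflection principle for standard BM, P(τ_b ≤ t) = 2 · P(B_t ≥ b). Since B_t ~ N(0, t), P(B_t ≥ 4.94) = 1 − Φ(4.94/√t) = 1 − Φ(4.94/√8.25) = 1 − Φ(1.7199) ≈ 0.04273. Doubling: P(τ_{4.94} ≤ 8.25) ≈ 2 · 0.04273 = 0.08546 ≈ 0.0855.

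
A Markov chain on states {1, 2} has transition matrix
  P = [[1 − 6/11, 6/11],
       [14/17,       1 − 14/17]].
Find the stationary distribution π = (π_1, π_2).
π_1 = 77/128, π_2 = 51/128

Solve πP = π with π_1 + π_2 = 1. From πP = π: π_1 · (1 − 6/11) + π_2 · 14/17 = π_1 ⇒ π_2 · 14/17 = π_1 · 6/11 ⇒ π_2/π_1 = (6/11)/(14/17) = 51/77. Together with π_1 + π_2 = 1:
  π_1 = (14/17)/(6/11 + 14/17) = (14/17)/(256/187) = 77/128,
  π_2 = (6/11)/(6/11 + 14/17) = (6/11)/(256/187) = 51/128.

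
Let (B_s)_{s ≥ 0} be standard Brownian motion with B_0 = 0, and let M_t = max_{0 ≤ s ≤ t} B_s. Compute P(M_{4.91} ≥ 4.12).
P(M_{4.91} ≥ 4.12) = 2·P(B_{4.91} ≥ 4.12) = 2(1 − Φ(4.12/√4.91)) ≈ 0.0630

By the reflection principle for Brownian motion, P(M_t ≥ a) = 2 · P(B_t ≥ a) for a ≥ 0. Since B_t ~ N(0, t), P(B_t ≥ 4.12) = 1 − Φ(4.12/√t) = 1 − Φ(4.12/√4.91) = 1 − Φ(1.8593). So
  P(M_{4.91} ≥ 4.12) = 2(1 − Φ(1.8593)) ≈ 0.0630.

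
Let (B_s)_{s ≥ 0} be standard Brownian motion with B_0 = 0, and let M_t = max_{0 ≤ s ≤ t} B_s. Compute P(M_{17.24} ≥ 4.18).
P(M_{17.24} ≥ 4.18) = 2·P(B_{17.24} ≥ 4.18) = 2(1 − Φ(4.18/√17.24)) ≈ 0.3141

By the reflection principle for Brownian motion, P(M_t ≥ a) = 2 · P(B_t ≥ a) for a ≥ 0. Since B_t ~ N(0, t), P(B_t ≥ 4.18) = 1 − Φ(4.18/√t) = 1 − Φ(4.18/√17.24) = 1 − Φ(1.0067). So
  P(M_{17.24} ≥ 4.18) = 2(1 − Φ(1.0067)) ≈ 0.3141.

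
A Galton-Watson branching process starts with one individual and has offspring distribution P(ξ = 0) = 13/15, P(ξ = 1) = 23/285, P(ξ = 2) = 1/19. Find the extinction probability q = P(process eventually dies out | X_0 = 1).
q = 1

Mean offspring μ = 0·13/15 + 1·23/285 + 2·1/19 = 53/285 ≤ 1. For μ ≤ 1 with offspring not concentrated at 1, the Galton-Watson process goes extinct almost surely, so q = 1.
(Algebraic check: The pgf is f(s) = 13/15 + 23/285·s + 1/19·s². The extinction probability q is the smallest fixed point of f in [0, 1]. Setting s = f(s):
  1/19·s² + (23/285 − 1)·s + 13/15 = 0
  1/19·s² − (13/15 + 1/19)·s + 13/15 = 0
which factors as (s − 1)·(1/19·s − 13/15) = 0, giving roots s = 1 and s = (13/15)/(1/19) = 247/15. Since 247/15 ≥ 1, the smallest root in [0, 1] is s = 1.)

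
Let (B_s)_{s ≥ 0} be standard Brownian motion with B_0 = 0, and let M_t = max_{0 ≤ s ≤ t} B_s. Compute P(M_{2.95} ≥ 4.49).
P(M_{2.95} ≥ 4.49) = 2·P(B_{2.95} ≥ 4.49) = 2(1 − Φ(4.49/√2.95)) ≈ 0.0089

By the reflection principle for Brownian motion, P(M_t ≥ a) = 2 · P(B_t ≥ a) for a ≥ 0. Since B_t ~ N(0, t), P(B_t ≥ 4.49) = 1 − Φ(4.49/√t) = 1 − Φ(4.49/√2.95) = 1 − Φ(2.6142). So
  P(M_{2.95} ≥ 4.49) = 2(1 − Φ(2.6142)) ≈ 0.0089.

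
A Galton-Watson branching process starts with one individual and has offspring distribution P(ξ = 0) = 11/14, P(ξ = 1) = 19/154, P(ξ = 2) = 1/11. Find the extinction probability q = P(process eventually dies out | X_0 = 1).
q = 1

Mean offspring μ = 0·11/14 + 1·19/154 + 2·1/11 = 47/154 ≤ 1. For μ ≤ 1 with offspring not concentrated at 1, the Galton-Watson process goes extinct almost surely, so q = 1.
(Algebraic check: The pgf is f(s) = 11/14 + 19/154·s + 1/11·s². The extinction probability q is the smallest fixed point of f in [0, 1]. Setting s = f(s):
  1/11·s² + (19/154 − 1)·s + 11/14 = 0
  1/11·s² − (11/14 + 1/11)·s + 11/14 = 0
which factors as (s − 1)·(1/11·s − 11/14) = 0, giving roots s = 1 and s = (11/14)/(1/11) = 121/14. Since 121/14 ≥ 1, the smallest root in [0, 1] is s = 1.)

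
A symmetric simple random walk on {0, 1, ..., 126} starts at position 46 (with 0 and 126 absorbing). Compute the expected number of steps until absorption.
E[τ | X_0 = 46] = 3680

Let v_k = E[τ | X_0 = k]. Boundary: v_0 = v_126 = 0. Recurrence: v_k = 1 + (v_{k-1} + v_{k+1})/2 for 1 ≤ k ≤ 125. The particular solution to v_k − (v_{k-1} + v_{k+1})/2 = 1 is v_k = −k^2. Adding homogeneous solution A + B k and matching boundaries gives v_k = k (126 − k). Substituting k = 46: v_46 = 46 · 80 = 3680.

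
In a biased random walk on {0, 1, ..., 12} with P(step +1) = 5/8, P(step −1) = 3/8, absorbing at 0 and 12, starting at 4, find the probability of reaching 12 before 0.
P(hit 12 before 0) = (1 − (3/5)^4) / (1 − (3/5)^12) = 390625/447811

Let u_k denote P(reach 12 before 0 | start at k). Boundary: u_0 = 0, u_12 = 1. Recurrence: u_k = 5/8·u_{k+1} + 3/8·u_{k-1} for 1 ≤ k ≤ 11. Try u_k = A + B·r^k with r = q/p = (3/8)/(5/8) = 3/5. Substitution satisfies the recurrence; boundary conditions give:
  u_k = (1 − r^k) / (1 − r^N) = (1 − (3/5)^4) / (1 − (3/5)^12) = 390625/447811.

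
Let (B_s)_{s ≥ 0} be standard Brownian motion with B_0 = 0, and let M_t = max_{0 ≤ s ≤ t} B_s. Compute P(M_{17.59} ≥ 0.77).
P(M_{17.59} ≥ 0.77) = 2·P(B_{17.59} ≥ 0.77) = 2(1 − Φ(0.77/√17.59)) ≈ 0.8543

By the reflection principle for Brownian motion, P(M_t ≥ a) = 2 · P(B_t ≥ a) for a ≥ 0. Since B_t ~ N(0, t), P(B_t ≥ 0.77) = 1 − Φ(0.77/√t) = 1 − Φ(0.77/√17.59) = 1 − Φ(0.1836). So
  P(M_{17.59} ≥ 0.77) = 2(1 − Φ(0.1836)) ≈ 0.8543.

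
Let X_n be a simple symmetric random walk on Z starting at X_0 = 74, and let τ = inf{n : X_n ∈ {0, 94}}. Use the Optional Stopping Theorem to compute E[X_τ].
E[X_τ] = 74

X_n is a martingale and τ is a bounded-mean stopping time (indeed τ is finite a.s. with bounded expectation since the walk is in a bounded region). By the OST, E[X_τ] = E[X_0] = 74. Equivalently: E[X_τ] = 94 · P(hit 94 first) + 0 · P(hit 0 first) = 94 · (74/94) = 74.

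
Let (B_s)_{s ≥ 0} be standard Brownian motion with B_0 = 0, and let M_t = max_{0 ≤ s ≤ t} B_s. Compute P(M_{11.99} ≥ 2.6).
P(M_{11.99} ≥ 2.6) = 2·P(B_{11.99} ≥ 2.6) = 2(1 − Φ(2.6/√11.99)) ≈ 0.4527

By the reflection principle for Brownian motion, P(M_t ≥ a) = 2 · P(B_t ≥ a) for a ≥ 0. Since B_t ~ N(0, t), P(B_t ≥ 2.6) = 1 − Φ(2.6/√t) = 1 − Φ(2.6/√11.99) = 1 − Φ(0.7509). So
  P(M_{11.99} ≥ 2.6) = 2(1 − Φ(0.7509)) ≈ 0.4527.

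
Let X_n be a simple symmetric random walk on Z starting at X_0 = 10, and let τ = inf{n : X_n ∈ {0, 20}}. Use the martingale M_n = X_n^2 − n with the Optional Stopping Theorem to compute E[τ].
E[τ] = 100

M_n = X_n^2 − n is a martingale (since E[X_{n+1}^2 | F_n] = X_n^2 + 1). By OST (τ has finite mean in a bounded region), E[M_τ] = E[M_0] = X_0^2 − 0 = 10^2 = 100. Also E[M_τ] = E[X_τ^2] − E[τ]. The walk exits at 0 or 20, with P(hit 20 first) = 10/20, so E[X_τ^2] = 20^2 · 10/20 + 0 = 200. Thus E[τ] = E[X_τ^2] − E[M_τ] = 200 − 100 = 100 = 10(20 − 10) = 100.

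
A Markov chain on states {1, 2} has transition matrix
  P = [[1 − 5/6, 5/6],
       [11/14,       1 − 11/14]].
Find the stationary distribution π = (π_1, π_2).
π_1 = 33/68, π_2 = 35/68

Solve πP = π with π_1 + π_2 = 1. From πP = π: π_1 · (1 − 5/6) + π_2 · 11/14 = π_1 ⇒ π_2 · 11/14 = π_1 · 5/6 ⇒ π_2/π_1 = (5/6)/(11/14) = 35/33. Together with π_1 + π_2 = 1:
  π_1 = (11/14)/(5/6 + 11/14) = (11/14)/(34/21) = 33/68,
  π_2 = (5/6)/(5/6 + 11/14) = (5/6)/(34/21) = 35/68.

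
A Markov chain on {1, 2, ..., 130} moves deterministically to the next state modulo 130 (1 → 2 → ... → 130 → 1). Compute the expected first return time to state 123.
E[T_123 | X_0 = 123] = 130

The chain cycles deterministically, so starting at state 123 it returns in exactly 130 steps. Equivalently, the stationary distribution is uniform π_j = 1/130 for every state j, so by Kac's formula E[T_123] = 1/π_123 = 130.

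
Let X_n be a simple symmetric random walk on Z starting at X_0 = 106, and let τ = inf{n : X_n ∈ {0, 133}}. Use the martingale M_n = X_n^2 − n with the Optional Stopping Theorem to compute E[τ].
E[τ] = 2862

M_n = X_n^2 − n is a martingale (since E[X_{n+1}^2 | F_n] = X_n^2 + 1). By OST (τ has finite mean in a bounded region), E[M_τ] = E[M_0] = X_0^2 − 0 = 106^2 = 11236. Also E[M_τ] = E[X_τ^2] − E[τ]. The walk exits at 0 or 133, with P(hit 133 first) = 106/133, so E[X_τ^2] = 133^2 · 106/133 + 0 = 14098. Thus E[τ] = E[X_τ^2] − E[M_τ] = 14098 − 11236 = 2862 = 106(133 − 106) = 2862.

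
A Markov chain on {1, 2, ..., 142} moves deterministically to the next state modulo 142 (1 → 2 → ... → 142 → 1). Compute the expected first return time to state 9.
E[T_9 | X_0 = 9] = 142

The chain cycles deterministically, so starting at state 9 it returns in exactly 142 steps. Equivalently, the stationary distribution is uniform π_j = 1/142 for every state j, so by Kac's formula E[T_9] = 1/π_9 = 142.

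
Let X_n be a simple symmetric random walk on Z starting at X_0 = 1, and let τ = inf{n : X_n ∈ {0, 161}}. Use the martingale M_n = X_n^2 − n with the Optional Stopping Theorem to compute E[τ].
E[τ] = 160

M_n = X_n^2 − n is a martingale (since E[X_{n+1}^2 | F_n] = X_n^2 + 1). By OST (τ has finite mean in a bounded region), E[M_τ] = E[M_0] = X_0^2 − 0 = 1^2 = 1. Also E[M_τ] = E[X_τ^2] − E[τ]. The walk exits at 0 or 161, with P(hit 161 first) = 1/161, so E[X_τ^2] = 161^2 · 1/161 + 0 = 161. Thus E[τ] = E[X_τ^2] − E[M_τ] = 161 − 1 = 160 = 1(161 − 1) = 160.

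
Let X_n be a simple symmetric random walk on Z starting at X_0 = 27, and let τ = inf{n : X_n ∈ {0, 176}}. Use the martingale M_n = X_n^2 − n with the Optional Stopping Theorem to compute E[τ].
E[τ] = 4023

M_n = X_n^2 − n is a martingale (since E[X_{n+1}^2 | F_n] = X_n^2 + 1). By OST (τ has finite mean in a bounded region), E[M_τ] = E[M_0] = X_0^2 − 0 = 27^2 = 729. Also E[M_τ] = E[X_τ^2] − E[τ]. The walk exits at 0 or 176, with P(hit 176 first) = 27/176, so E[X_τ^2] = 176^2 · 27/176 + 0 = 4752. Thus E[τ] = E[X_τ^2] − E[M_τ] = 4752 − 729 = 4023 = 27(176 − 27) = 4023.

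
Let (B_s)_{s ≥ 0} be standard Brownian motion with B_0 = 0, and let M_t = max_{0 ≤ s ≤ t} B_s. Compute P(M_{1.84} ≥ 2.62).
P(M_{1.84} ≥ 2.62) = 2·P(B_{1.84} ≥ 2.62) = 2(1 − Φ(2.62/√1.84)) ≈ 0.0534

By the reflection principle for Brownian motion, P(M_t ≥ a) = 2 · P(B_t ≥ a) for a ≥ 0. Since B_t ~ N(0, t), P(B_t ≥ 2.62) = 1 − Φ(2.62/√t) = 1 − Φ(2.62/√1.84) = 1 − Φ(1.9315). So
  P(M_{1.84} ≥ 2.62) = 2(1 − Φ(1.9315)) ≈ 0.0534.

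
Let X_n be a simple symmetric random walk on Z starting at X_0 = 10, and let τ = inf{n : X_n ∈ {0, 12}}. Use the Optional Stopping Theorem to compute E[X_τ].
E[X_τ] = 10

X_n is a martingale and τ is a bounded-mean stopping time (indeed τ is finite a.s. with bounded expectation since the walk is in a bounded region). By the OST, E[X_τ] = E[X_0] = 10. Equivalently: E[X_τ] = 12 · P(hit 12 first) + 0 · P(hit 0 first) = 12 · (10/12) = 10.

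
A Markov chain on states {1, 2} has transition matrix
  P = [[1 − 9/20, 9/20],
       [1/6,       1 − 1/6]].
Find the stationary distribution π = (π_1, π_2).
π_1 = 10/37, π_2 = 27/37

Solve πP = π with π_1 + π_2 = 1. From πP = π: π_1 · (1 − 9/20) + π_2 · 1/6 = π_1 ⇒ π_2 · 1/6 = π_1 · 9/20 ⇒ π_2/π_1 = (9/20)/(1/6) = 27/10. Together with π_1 + π_2 = 1:
  π_1 = (1/6)/(9/20 + 1/6) = (1/6)/(37/60) = 10/37,
  π_2 = (9/20)/(9/20 + 1/6) = (9/20)/(37/60) = 27/37.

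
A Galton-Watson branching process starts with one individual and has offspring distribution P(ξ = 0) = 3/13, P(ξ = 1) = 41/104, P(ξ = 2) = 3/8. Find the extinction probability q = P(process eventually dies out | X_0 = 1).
q = 8/13

The pgf is f(s) = 3/13 + 41/104·s + 3/8·s². The extinction probability q is the smallest fixed point of f in [0, 1]. Setting s = f(s):
  3/8·s² + (41/104 − 1)·s + 3/13 = 0
  3/8·s² − (3/13 + 3/8)·s + 3/13 = 0
which factors as (s − 1)·(3/8·s − 3/13) = 0, giving roots s = 1 and s = (3/13)/(3/8) = 8/13.
Mean offspring μ = 41/104 + 2·3/8 = 119/104 > 1 (supercritical), so q < 1. The extinction probability is the smaller root: q = (3/13)/(3/8) = 8/13.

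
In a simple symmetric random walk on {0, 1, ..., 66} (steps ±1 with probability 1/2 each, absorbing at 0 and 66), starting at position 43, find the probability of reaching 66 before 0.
P(hit 66 before 0) = 43/66

Let u_k = P(hit 66 before 0 | start at k). Then u_0 = 0, u_66 = 1, and u_k = u_{k-1}/2 + u_{k+1}/2 for 1 ≤ k ≤ 65. This harmonic recurrence is solved by u_k = k/66, giving u_43 = 43/66.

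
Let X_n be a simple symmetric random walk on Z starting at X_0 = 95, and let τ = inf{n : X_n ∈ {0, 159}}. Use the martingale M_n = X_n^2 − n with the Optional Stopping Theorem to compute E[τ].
E[τ] = 6080

M_n = X_n^2 − n is a martingale (since E[X_{n+1}^2 | F_n] = X_n^2 + 1). By OST (τ has finite mean in a bounded region), E[M_τ] = E[M_0] = X_0^2 − 0 = 95^2 = 9025. Also E[M_τ] = E[X_τ^2] − E[τ]. The walk exits at 0 or 159, with P(hit 159 first) = 95/159, so E[X_τ^2] = 159^2 · 95/159 + 0 = 15105. Thus E[τ] = E[X_τ^2] − E[M_τ] = 15105 − 9025 = 6080 = 95(159 − 95) = 6080.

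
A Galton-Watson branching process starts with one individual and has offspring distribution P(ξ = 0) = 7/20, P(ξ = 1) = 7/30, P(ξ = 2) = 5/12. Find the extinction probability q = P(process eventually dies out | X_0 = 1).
q = 21/25

The pgf is f(s) = 7/20 + 7/30·s + 5/12·s². The extinction probability q is the smallest fixed point of f in [0, 1]. Setting s = f(s):
  5/12·s² + (7/30 − 1)·s + 7/20 = 0
  5/12·s² − (7/20 + 5/12)·s + 7/20 = 0
which factors as (s − 1)·(5/12·s − 7/20) = 0, giving roots s = 1 and s = (7/20)/(5/12) = 21/25.
Mean offspring μ = 7/30 + 2·5/12 = 16/15 > 1 (supercritical), so q < 1. The extinction probability is the smaller root: q = (7/20)/(5/12) = 21/25.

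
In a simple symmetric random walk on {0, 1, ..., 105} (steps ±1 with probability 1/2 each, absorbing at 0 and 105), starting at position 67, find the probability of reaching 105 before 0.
P(hit 105 before 0) = 67/105

Let u_k = P(hit 105 before 0 | start at k). Then u_0 = 0, u_105 = 1, and u_k = u_{k-1}/2 + u_{k+1}/2 for 1 ≤ k ≤ 104. This harmonic recurrence is solved by u_k = k/105, giving u_67 = 67/105.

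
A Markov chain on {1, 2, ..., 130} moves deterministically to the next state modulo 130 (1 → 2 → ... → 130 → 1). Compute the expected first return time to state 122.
E[T_122 | X_0 = 122] = 130

The chain cycles deterministically, so starting at state 122 it returns in exactly 130 steps. Equivalently, the stationary distribution is uniform π_j = 1/130 for every state j, so by Kac's formula E[T_122] = 1/π_122 = 130.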